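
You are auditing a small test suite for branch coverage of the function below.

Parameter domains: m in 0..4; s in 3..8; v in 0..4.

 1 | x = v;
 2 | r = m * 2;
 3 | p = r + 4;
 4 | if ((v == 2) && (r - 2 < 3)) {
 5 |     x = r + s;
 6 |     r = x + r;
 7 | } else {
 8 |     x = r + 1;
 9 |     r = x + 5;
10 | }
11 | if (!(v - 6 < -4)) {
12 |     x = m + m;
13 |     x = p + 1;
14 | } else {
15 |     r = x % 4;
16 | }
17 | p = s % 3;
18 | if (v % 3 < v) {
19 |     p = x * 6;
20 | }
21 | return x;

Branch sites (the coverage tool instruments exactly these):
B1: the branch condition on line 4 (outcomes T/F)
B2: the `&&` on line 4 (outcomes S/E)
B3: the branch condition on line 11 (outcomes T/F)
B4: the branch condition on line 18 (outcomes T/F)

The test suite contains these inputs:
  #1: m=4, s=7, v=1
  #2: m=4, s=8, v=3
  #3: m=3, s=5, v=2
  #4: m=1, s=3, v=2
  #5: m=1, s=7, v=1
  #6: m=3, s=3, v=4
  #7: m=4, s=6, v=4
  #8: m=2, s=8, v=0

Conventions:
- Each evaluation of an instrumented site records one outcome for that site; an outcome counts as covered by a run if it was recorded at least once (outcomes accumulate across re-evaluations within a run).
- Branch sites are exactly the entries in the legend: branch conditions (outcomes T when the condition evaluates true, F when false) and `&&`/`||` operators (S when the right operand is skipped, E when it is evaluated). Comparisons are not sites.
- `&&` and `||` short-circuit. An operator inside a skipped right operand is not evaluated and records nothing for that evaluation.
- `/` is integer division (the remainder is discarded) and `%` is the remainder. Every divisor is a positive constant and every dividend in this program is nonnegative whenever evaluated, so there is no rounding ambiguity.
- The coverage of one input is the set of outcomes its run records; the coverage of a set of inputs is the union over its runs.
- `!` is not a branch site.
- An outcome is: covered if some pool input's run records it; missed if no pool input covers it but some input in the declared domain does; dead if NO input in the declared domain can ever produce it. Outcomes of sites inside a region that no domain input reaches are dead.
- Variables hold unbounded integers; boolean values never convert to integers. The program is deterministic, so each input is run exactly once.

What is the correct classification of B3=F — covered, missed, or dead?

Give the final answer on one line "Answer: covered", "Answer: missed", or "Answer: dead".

B3=F is recorded by pool input(s) 1, 5, 8 -> covered

Answer: covered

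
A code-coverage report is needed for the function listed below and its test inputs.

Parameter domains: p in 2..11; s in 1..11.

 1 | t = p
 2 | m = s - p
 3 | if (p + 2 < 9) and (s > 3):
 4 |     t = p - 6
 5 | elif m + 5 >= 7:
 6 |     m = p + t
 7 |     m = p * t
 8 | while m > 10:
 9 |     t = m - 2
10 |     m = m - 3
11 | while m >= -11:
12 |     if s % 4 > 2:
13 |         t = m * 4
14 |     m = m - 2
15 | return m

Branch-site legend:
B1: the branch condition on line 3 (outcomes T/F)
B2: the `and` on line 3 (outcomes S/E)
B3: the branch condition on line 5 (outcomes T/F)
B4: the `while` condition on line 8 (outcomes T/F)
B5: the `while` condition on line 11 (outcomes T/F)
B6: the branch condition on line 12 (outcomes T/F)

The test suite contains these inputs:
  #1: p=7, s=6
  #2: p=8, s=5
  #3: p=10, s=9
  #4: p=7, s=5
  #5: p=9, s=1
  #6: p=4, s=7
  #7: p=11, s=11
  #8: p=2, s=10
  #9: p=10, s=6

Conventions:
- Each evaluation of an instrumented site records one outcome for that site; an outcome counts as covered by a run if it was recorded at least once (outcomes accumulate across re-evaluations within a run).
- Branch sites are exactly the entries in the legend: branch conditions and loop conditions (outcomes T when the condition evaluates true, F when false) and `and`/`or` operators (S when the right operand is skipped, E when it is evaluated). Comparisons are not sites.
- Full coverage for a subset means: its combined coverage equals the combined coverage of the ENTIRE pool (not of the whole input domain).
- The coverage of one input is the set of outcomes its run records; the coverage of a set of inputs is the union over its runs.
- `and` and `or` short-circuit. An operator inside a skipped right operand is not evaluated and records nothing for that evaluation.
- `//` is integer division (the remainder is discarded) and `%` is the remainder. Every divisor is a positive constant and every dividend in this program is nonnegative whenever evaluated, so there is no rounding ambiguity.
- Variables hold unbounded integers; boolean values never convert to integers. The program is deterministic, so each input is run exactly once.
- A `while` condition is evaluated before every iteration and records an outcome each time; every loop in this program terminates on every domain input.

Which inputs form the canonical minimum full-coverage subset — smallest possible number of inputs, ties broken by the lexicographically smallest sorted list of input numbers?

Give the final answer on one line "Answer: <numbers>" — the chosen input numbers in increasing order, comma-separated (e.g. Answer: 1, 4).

run #1 (p=7, s=6) runs B2->S, B1->F, B3->F, B4->F, B5->T, B6->F, B5->T, B6->F, B5->T, B6->F, B5->T, B6->F, B5->T, B6->F, ...; records B1=F, B2=S, B3=F, B4=F, B5=T, B5=F, B6=F
run #2 (p=8, s=5) runs B2->S, B1->F, B3->F, B4->F, B5->T, B6->F, B5->T, B6->F, B5->T, B6->F, B5->T, B6->F, B5->T, B6->F, ...; records B1=F, B2=S, B3=F, B4=F, B5=T, B5=F, B6=F
run #3 (p=10, s=9) runs B2->S, B1->F, B3->F, B4->F, B5->T, B6->F, B5->T, B6->F, B5->T, B6->F, B5->T, B6->F, B5->T, B6->F, ...; records B1=F, B2=S, B3=F, B4=F, B5=T, B5=F, B6=F
run #4 (p=7, s=5) runs B2->S, B1->F, B3->F, B4->F, B5->T, B6->F, B5->T, B6->F, B5->T, B6->F, B5->T, B6->F, B5->T, B6->F, ...; records B1=F, B2=S, B3=F, B4=F, B5=T, B5=F, B6=F
run #5 (p=9, s=1) runs B2->S, B1->F, B3->F, B4->F, B5->T, B6->F, B5->T, B6->F, B5->F; records B1=F, B2=S, B3=F, B4=F, B5=T, B5=F, B6=F
run #6 (p=4, s=7) runs B2->E, B1->T, B4->F, B5->T, B6->T, B5->T, B6->T, B5->T, B6->T, B5->T, B6->T, B5->T, B6->T, B5->T, ...; records B1=T, B2=E, B4=F, B5=T, B5=F, B6=T
run #7 (p=11, s=11) runs B2->S, B1->F, B3->F, B4->F, B5->T, B6->T, B5->T, B6->T, B5->T, B6->T, B5->T, B6->T, B5->T, B6->T, ...; records B1=F, B2=S, B3=F, B4=F, B5=T, B5=F, B6=T
run #8 (p=2, s=10) runs B2->E, B1->T, B4->F, B5->T, B6->F, B5->T, B6->F, B5->T, B6->F, B5->T, B6->F, B5->T, B6->F, B5->T, ...; records B1=T, B2=E, B4=F, B5=T, B5=F, B6=F
run #9 (p=10, s=6) runs B2->S, B1->F, B3->F, B4->F, B5->T, B6->F, B5->T, B6->F, B5->T, B6->F, B5->T, B6->F, B5->F; records B1=F, B2=S, B3=F, B4=F, B5=T, B5=F, B6=F
pool-wide coverage (10 outcomes): B1=T, B1=F, B2=S, B2=E, B3=F, B4=F, B5=T, B5=F, B6=T, B6=F
size 1 is not enough: best union over all size-1 subsets is 7/10
at size 2, {1, 6} reaches all 10 outcomes; every lexicographically earlier size-2 subset fails

Answer: 1, 6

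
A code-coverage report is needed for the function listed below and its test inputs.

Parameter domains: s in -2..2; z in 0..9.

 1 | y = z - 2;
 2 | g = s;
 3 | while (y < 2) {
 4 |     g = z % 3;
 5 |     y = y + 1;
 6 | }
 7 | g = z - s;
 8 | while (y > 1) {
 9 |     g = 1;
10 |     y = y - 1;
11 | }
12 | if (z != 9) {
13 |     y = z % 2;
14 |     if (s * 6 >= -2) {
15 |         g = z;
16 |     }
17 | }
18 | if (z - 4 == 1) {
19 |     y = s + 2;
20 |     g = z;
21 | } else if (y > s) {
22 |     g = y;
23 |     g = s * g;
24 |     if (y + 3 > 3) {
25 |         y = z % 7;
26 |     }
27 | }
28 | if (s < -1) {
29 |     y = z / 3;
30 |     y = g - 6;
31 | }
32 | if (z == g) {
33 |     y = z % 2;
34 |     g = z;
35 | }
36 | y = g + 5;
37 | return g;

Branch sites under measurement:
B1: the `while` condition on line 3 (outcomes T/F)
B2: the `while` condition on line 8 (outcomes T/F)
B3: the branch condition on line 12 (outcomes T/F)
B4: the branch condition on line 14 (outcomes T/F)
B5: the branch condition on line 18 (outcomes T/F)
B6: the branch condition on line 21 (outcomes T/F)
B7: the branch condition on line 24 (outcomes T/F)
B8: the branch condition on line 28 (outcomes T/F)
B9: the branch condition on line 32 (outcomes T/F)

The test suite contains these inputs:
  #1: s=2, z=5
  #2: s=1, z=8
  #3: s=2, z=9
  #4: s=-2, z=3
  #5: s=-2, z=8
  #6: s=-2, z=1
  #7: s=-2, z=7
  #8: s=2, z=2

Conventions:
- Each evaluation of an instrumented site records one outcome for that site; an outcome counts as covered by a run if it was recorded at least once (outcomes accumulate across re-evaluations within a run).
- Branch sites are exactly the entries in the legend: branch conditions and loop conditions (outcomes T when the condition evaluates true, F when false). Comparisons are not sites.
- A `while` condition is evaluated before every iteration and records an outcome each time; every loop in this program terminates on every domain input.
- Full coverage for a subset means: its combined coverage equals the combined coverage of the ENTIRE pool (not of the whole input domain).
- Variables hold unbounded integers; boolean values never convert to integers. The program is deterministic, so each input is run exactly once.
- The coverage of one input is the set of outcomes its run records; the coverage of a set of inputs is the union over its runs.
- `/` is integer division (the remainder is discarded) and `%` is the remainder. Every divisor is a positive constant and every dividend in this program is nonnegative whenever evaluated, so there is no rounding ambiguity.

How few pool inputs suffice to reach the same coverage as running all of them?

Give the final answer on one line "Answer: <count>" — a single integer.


test 1 (s=2, z=5) hits B1=F, B2=T, B2=F, B3=T, B4=T, B5=T, B8=F, B9=T
test 2 (s=1, z=8) hits B1=F, B2=T, B2=F, B3=T, B4=T, B5=F, B6=F, B8=F, B9=T
test 3 (s=2, z=9) hits B1=F, B2=T, B2=F, B3=F, B5=F, B6=F, B8=F, B9=F
test 4 (s=-2, z=3) hits B1=T, B1=F, B2=T, B2=F, B3=T, B4=F, B5=F, B6=T, B7=T, B8=T, B9=F
test 5 (s=-2, z=8) hits B1=F, B2=T, B2=F, B3=T, B4=F, B5=F, B6=T, B7=F, B8=T, B9=F
test 6 (s=-2, z=1) hits B1=T, B1=F, B2=T, B2=F, B3=T, B4=F, B5=F, B6=T, B7=T, B8=T, B9=F
test 7 (s=-2, z=7) hits B1=F, B2=T, B2=F, B3=T, B4=F, B5=F, B6=T, B7=T, B8=T, B9=F
test 8 (s=2, z=2) hits B1=T, B1=F, B2=T, B2=F, B3=T, B4=T, B5=F, B6=F, B8=F, B9=T
together the pool reaches 18 outcomes: B1=T, B1=F, B2=T, B2=F, B3=T, B3=F, B4=T, B4=F, B5=T, B5=F, B6=T, B6=F, B7=T, B7=F, B8=T, B8=F, B9=T, B9=F
size 1 is not enough: best union over all size-1 subsets is 11/18
size 2 is not enough: best union over all size-2 subsets is 15/18
size 3 is not enough: best union over all size-3 subsets is 17/18
the canonical winner is {1, 3, 4, 5}: size 4, full 18-outcome coverage, earliest index list among size-4 covers
Answer: 4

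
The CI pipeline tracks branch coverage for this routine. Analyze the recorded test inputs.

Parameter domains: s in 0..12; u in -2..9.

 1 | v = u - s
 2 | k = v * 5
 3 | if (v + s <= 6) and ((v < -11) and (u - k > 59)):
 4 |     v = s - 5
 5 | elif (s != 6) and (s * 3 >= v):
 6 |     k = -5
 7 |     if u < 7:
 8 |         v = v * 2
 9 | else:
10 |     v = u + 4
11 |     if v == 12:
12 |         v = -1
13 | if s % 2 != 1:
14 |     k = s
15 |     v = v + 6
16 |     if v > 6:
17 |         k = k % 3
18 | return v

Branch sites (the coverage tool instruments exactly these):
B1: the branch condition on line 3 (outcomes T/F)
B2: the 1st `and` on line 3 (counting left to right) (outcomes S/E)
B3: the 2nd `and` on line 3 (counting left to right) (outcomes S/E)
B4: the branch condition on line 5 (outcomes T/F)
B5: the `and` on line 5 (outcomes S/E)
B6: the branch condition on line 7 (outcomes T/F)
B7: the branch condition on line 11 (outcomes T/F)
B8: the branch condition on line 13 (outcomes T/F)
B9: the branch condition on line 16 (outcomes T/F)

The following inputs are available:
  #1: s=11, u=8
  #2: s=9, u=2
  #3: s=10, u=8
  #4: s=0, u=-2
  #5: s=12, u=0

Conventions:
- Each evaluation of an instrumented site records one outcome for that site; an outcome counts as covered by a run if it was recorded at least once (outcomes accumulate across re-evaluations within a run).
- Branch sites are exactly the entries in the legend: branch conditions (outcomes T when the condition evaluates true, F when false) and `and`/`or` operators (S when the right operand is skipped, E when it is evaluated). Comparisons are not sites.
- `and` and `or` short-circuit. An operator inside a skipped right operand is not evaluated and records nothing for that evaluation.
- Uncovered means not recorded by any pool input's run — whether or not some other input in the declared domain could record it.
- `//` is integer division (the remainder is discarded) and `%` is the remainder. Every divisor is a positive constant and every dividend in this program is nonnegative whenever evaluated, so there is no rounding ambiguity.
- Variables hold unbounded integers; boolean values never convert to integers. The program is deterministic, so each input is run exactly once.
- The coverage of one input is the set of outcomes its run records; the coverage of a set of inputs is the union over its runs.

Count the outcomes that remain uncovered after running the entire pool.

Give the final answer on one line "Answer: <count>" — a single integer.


test 1 (s=11, u=8) fires B2->S, B1->F, B5->E, B4->T, B6->F, B8->F; hits B1=F, B2=S, B4=T, B5=E, B6=F, B8=F
test 2 (s=9, u=2) fires B2->E, B3->S, B1->F, B5->E, B4->T, B6->T, B8->F; hits B1=F, B2=E, B3=S, B4=T, B5=E, B6=T, B8=F
test 3 (s=10, u=8) fires B2->S, B1->F, B5->E, B4->T, B6->F, B8->T, B9->F; hits B1=F, B2=S, B4=T, B5=E, B6=F, B8=T, B9=F
test 4 (s=0, u=-2) fires B2->E, B3->S, B1->F, B5->E, B4->T, B6->T, B8->T, B9->F; hits B1=F, B2=E, B3=S, B4=T, B5=E, B6=T, B8=T, B9=F
test 5 (s=12, u=0) fires B2->E, B3->E, B1->T, B8->T, B9->T; hits B1=T, B2=E, B3=E, B8=T, B9=T
union over the pool: B1=T, B1=F, B2=S, B2=E, B3=S, B3=E, B4=T, B5=E, B6=T, B6=F, B8=T, B8=F, B9=T, B9=F
uncovered (4 of 18): B4=F, B5=S, B7=T, B7=F
Answer: 4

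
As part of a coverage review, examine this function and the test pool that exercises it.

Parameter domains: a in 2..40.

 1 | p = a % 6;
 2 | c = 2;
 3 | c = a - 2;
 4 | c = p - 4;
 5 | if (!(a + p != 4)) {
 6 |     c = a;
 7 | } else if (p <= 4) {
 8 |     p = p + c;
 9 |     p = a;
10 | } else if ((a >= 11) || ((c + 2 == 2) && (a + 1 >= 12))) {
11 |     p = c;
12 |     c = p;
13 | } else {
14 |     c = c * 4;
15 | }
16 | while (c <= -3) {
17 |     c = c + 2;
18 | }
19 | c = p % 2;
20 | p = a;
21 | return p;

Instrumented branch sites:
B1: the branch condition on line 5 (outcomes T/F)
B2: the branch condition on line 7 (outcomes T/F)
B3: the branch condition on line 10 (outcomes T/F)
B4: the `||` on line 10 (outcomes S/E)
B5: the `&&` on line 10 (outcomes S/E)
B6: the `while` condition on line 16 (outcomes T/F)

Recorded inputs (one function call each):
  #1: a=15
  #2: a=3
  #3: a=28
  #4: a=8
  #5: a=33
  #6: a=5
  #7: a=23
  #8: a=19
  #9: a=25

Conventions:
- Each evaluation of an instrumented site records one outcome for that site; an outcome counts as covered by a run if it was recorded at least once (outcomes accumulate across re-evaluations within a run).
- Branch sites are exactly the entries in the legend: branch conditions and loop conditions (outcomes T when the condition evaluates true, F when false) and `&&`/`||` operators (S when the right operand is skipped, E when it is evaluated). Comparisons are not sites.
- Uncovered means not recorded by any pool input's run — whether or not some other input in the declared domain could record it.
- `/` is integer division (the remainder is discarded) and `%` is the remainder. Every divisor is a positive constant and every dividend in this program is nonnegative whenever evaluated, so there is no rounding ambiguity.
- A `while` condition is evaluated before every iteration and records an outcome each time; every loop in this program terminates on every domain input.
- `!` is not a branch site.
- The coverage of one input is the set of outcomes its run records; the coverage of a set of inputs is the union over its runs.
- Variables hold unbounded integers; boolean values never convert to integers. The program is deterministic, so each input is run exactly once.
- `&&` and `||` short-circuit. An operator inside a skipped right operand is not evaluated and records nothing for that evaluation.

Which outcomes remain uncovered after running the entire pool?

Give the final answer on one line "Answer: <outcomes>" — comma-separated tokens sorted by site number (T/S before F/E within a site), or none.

run #1 (a=15) records B1=F, B2=T, B6=F
run #2 (a=3) records B1=F, B2=T, B6=F
run #3 (a=28) records B1=F, B2=T, B6=F
run #4 (a=8) records B1=F, B2=T, B6=F
run #5 (a=33) records B1=F, B2=T, B6=F
run #6 (a=5) records B1=F, B2=F, B3=F, B4=E, B5=S, B6=F
run #7 (a=23) records B1=F, B2=F, B3=T, B4=S, B6=F
run #8 (a=19) records B1=F, B2=T, B6=T, B6=F
run #9 (a=25) records B1=F, B2=T, B6=T, B6=F
union over the pool: B1=F, B2=T, B2=F, B3=T, B3=F, B4=S, B4=E, B5=S, B6=T, B6=F
uncovered (2 of 12): B1=T, B5=E

Answer: B1=T, B5=E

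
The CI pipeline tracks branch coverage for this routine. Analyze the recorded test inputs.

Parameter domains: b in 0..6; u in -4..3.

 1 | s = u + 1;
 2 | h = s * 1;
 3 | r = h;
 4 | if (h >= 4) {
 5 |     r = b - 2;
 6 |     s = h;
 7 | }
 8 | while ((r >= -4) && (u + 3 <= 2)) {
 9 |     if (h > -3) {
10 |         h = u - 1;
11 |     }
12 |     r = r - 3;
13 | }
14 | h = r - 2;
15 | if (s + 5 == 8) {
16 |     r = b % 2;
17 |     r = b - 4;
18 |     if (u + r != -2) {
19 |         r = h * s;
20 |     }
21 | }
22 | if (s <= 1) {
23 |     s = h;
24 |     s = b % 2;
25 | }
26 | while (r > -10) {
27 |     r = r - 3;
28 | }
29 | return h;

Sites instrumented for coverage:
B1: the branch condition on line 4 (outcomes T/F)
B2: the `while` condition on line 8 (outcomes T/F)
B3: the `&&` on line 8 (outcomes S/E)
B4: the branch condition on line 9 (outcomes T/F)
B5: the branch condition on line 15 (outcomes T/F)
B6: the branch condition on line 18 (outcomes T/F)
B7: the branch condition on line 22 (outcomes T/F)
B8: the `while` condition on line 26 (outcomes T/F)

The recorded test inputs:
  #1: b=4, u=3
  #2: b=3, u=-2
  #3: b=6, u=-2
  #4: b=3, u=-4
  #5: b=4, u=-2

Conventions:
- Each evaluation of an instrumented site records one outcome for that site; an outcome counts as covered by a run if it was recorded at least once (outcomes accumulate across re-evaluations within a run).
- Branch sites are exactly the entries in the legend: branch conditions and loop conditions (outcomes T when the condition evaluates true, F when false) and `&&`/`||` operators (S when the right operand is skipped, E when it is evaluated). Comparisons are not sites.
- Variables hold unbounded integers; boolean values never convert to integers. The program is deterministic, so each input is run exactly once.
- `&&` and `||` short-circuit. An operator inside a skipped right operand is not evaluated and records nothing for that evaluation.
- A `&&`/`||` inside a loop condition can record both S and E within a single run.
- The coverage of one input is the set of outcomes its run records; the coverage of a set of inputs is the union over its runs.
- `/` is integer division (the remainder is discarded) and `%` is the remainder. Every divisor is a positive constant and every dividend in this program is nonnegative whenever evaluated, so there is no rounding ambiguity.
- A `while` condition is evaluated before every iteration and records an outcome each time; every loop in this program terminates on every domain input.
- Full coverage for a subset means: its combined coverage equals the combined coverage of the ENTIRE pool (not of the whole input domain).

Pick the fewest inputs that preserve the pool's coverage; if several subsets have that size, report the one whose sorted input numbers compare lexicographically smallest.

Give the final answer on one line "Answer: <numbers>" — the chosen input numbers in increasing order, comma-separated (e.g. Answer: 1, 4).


input #1, b=4, u=3: events B1->T, B3->E, B2->F, B5->F, B7->F, B8->T, B8->T, B8->T, B8->T, B8->F; outcomes B1=T, B2=F, B3=E, B5=F, B7=F, B8=T, B8=F
input #2, b=3, u=-2: events B1->F, B3->E, B2->T, B4->T, B3->E, B2->T, B4->F, B3->S, B2->F, B5->F, B7->T, B8->T, B8->F; outcomes B1=F, B2=T, B2=F, B3=S, B3=E, B4=T, B4=F, B5=F, B7=T, B8=T, B8=F
input #3, b=6, u=-2: events B1->F, B3->E, B2->T, B4->T, B3->E, B2->T, B4->F, B3->S, B2->F, B5->F, B7->T, B8->T, B8->F; outcomes B1=F, B2=T, B2=F, B3=S, B3=E, B4=T, B4=F, B5=F, B7=T, B8=T, B8=F
input #4, b=3, u=-4: events B1->F, B3->E, B2->T, B4->F, B3->S, B2->F, B5->F, B7->T, B8->T, B8->T, B8->F; outcomes B1=F, B2=T, B2=F, B3=S, B3=E, B4=F, B5=F, B7=T, B8=T, B8=F
input #5, b=4, u=-2: events B1->F, B3->E, B2->T, B4->T, B3->E, B2->T, B4->F, B3->S, B2->F, B5->F, B7->T, B8->T, B8->F; outcomes B1=F, B2=T, B2=F, B3=S, B3=E, B4=T, B4=F, B5=F, B7=T, B8=T, B8=F
the full pool covers 13 outcomes: B1=T, B1=F, B2=T, B2=F, B3=S, B3=E, B4=T, B4=F, B5=F, B7=T, B7=F, B8=T, B8=F
size 1 is not enough: best union over all size-1 subsets is 11/13
inputs {1, 2} (size 2) cover everything; no size-2 subset with a lexicographically smaller index list covers all 13
Answer: 1, 2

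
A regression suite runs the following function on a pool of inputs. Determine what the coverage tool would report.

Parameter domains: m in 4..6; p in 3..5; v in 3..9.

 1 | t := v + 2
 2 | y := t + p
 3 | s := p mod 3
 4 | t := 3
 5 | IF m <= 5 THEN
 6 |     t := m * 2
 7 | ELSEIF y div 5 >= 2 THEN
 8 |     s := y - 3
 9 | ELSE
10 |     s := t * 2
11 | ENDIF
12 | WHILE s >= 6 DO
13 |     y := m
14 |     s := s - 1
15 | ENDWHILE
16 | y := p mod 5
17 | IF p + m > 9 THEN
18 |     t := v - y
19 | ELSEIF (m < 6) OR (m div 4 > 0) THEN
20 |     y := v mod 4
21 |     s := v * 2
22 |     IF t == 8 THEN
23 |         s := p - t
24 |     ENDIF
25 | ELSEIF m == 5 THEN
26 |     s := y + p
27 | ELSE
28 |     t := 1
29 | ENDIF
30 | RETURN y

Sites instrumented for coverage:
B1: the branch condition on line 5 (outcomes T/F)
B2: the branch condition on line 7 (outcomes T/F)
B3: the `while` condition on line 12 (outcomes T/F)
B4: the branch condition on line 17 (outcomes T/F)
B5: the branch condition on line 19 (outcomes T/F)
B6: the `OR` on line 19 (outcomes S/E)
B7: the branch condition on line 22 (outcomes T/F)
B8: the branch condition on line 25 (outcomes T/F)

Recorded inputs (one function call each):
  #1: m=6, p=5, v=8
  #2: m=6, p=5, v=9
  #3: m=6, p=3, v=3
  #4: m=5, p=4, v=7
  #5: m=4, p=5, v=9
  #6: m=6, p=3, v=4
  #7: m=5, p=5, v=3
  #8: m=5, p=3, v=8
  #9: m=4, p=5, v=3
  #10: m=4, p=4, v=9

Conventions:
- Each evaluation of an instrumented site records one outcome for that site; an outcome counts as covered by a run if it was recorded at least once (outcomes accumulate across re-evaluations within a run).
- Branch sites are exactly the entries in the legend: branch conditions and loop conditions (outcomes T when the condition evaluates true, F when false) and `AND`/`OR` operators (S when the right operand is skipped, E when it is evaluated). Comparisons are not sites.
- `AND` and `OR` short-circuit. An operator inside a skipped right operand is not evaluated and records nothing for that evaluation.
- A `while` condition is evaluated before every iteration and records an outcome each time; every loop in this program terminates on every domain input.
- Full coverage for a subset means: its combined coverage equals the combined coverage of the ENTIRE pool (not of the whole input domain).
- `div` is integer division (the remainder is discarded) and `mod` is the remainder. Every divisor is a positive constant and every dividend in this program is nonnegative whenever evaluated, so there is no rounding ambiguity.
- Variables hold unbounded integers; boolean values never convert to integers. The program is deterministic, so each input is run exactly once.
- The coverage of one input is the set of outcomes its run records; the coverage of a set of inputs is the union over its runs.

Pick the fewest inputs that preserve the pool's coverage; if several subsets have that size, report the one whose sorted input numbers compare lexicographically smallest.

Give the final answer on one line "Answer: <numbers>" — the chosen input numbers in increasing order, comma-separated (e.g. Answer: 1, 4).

run #1 (m=6, p=5, v=8) records B1=F, B2=T, B3=T, B3=F, B4=T
run #2 (m=6, p=5, v=9) records B1=F, B2=T, B3=T, B3=F, B4=T
run #3 (m=6, p=3, v=3) records B1=F, B2=F, B3=T, B3=F, B4=F, B5=T, B6=E, B7=F
run #4 (m=5, p=4, v=7) records B1=T, B3=F, B4=F, B5=T, B6=S, B7=F
run #5 (m=4, p=5, v=9) records B1=T, B3=F, B4=F, B5=T, B6=S, B7=T
run #6 (m=6, p=3, v=4) records B1=F, B2=F, B3=T, B3=F, B4=F, B5=T, B6=E, B7=F
run #7 (m=5, p=5, v=3) records B1=T, B3=F, B4=T
run #8 (m=5, p=3, v=8) records B1=T, B3=F, B4=F, B5=T, B6=S, B7=F
run #9 (m=4, p=5, v=3) records B1=T, B3=F, B4=F, B5=T, B6=S, B7=T
run #10 (m=4, p=4, v=9) records B1=T, B3=F, B4=F, B5=T, B6=S, B7=T
the full pool covers 13 outcomes: B1=T, B1=F, B2=T, B2=F, B3=T, B3=F, B4=T, B4=F, B5=T, B6=S, B6=E, B7=T, B7=F
every size-1 subset falls short of the 13 outcomes (best: 8/13)
every size-2 subset falls short of the 13 outcomes (best: 11/13)
size 3: inputs {1, 3, 5} cover all 13 outcomes, and no lexicographically smaller subset of this size does

Answer: 1, 3, 5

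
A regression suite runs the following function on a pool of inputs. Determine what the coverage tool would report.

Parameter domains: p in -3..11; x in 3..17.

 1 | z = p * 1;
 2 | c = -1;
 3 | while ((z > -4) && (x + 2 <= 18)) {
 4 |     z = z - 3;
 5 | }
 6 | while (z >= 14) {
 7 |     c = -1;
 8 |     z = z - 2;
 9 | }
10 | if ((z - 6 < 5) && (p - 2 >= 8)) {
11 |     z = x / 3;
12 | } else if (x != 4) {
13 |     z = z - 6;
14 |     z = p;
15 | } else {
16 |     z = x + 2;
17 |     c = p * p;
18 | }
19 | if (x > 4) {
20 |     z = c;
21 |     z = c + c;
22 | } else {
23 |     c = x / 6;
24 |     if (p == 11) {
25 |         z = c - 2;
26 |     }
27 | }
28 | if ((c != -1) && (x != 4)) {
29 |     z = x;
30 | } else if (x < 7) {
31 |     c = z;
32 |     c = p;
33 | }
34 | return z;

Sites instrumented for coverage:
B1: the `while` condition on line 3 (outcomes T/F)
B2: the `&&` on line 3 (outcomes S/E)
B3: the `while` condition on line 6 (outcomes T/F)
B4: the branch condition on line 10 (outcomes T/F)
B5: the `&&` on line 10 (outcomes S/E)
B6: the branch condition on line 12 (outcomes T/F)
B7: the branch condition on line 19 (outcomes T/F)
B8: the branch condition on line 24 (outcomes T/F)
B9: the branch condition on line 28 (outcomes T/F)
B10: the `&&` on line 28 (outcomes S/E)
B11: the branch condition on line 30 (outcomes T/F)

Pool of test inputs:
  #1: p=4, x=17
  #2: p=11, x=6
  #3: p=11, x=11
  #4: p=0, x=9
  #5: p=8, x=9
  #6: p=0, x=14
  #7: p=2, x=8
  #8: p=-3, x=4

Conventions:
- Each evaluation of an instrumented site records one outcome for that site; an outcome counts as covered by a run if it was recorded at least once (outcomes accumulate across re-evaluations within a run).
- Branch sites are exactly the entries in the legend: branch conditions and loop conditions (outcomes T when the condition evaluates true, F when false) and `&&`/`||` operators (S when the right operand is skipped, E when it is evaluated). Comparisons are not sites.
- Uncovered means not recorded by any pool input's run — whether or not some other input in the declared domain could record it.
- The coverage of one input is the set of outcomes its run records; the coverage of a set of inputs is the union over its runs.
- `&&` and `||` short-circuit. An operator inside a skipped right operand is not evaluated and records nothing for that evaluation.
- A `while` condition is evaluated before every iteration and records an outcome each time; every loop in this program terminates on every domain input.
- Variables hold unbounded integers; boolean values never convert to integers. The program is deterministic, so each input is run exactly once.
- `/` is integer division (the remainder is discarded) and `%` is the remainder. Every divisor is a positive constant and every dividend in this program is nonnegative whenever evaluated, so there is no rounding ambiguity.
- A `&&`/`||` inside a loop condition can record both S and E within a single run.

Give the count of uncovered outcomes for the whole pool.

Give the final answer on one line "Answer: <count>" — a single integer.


run #1 (p=4, x=17) runs B2->E, B1->F, B3->F, B5->E, B4->F, B6->T, B7->T, B10->S, B9->F, B11->F; records B1=F, B2=E, B3=F, B4=F, B5=E, B6=T, B7=T, B9=F, B10=S, B11=F
run #2 (p=11, x=6) runs B2->E, B1->T, B2->E, B1->T, B2->E, B1->T, B2->E, B1->T, B2->E, B1->T, B2->S, B1->F, B3->F, B5->E, ...; records B1=T, B1=F, B2=S, B2=E, B3=F, B4=T, B5=E, B7=T, B9=F, B10=S, B11=T
run #3 (p=11, x=11) runs B2->E, B1->T, B2->E, B1->T, B2->E, B1->T, B2->E, B1->T, B2->E, B1->T, B2->S, B1->F, B3->F, B5->E, ...; records B1=T, B1=F, B2=S, B2=E, B3=F, B4=T, B5=E, B7=T, B9=F, B10=S, B11=F
run #4 (p=0, x=9) runs B2->E, B1->T, B2->E, B1->T, B2->S, B1->F, B3->F, B5->E, B4->F, B6->T, B7->T, B10->S, B9->F, B11->F; records B1=T, B1=F, B2=S, B2=E, B3=F, B4=F, B5=E, B6=T, B7=T, B9=F, B10=S, B11=F
run #5 (p=8, x=9) runs B2->E, B1->T, B2->E, B1->T, B2->E, B1->T, B2->E, B1->T, B2->S, B1->F, B3->F, B5->E, B4->F, B6->T, ...; records B1=T, B1=F, B2=S, B2=E, B3=F, B4=F, B5=E, B6=T, B7=T, B9=F, B10=S, B11=F
run #6 (p=0, x=14) runs B2->E, B1->T, B2->E, B1->T, B2->S, B1->F, B3->F, B5->E, B4->F, B6->T, B7->T, B10->S, B9->F, B11->F; records B1=T, B1=F, B2=S, B2=E, B3=F, B4=F, B5=E, B6=T, B7=T, B9=F, B10=S, B11=F
run #7 (p=2, x=8) runs B2->E, B1->T, B2->E, B1->T, B2->S, B1->F, B3->F, B5->E, B4->F, B6->T, B7->T, B10->S, B9->F, B11->F; records B1=T, B1=F, B2=S, B2=E, B3=F, B4=F, B5=E, B6=T, B7=T, B9=F, B10=S, B11=F
run #8 (p=-3, x=4) runs B2->E, B1->T, B2->S, B1->F, B3->F, B5->E, B4->F, B6->F, B7->F, B8->F, B10->E, B9->F, B11->T; records B1=T, B1=F, B2=S, B2=E, B3=F, B4=F, B5=E, B6=F, B7=F, B8=F, B9=F, B10=E, B11=T
union over the pool: B1=T, B1=F, B2=S, B2=E, B3=F, B4=T, B4=F, B5=E, B6=T, B6=F, B7=T, B7=F, B8=F, B9=F, B10=S, B10=E, B11=T, B11=F
uncovered (4 of 22): B3=T, B5=S, B8=T, B9=T
Answer: 4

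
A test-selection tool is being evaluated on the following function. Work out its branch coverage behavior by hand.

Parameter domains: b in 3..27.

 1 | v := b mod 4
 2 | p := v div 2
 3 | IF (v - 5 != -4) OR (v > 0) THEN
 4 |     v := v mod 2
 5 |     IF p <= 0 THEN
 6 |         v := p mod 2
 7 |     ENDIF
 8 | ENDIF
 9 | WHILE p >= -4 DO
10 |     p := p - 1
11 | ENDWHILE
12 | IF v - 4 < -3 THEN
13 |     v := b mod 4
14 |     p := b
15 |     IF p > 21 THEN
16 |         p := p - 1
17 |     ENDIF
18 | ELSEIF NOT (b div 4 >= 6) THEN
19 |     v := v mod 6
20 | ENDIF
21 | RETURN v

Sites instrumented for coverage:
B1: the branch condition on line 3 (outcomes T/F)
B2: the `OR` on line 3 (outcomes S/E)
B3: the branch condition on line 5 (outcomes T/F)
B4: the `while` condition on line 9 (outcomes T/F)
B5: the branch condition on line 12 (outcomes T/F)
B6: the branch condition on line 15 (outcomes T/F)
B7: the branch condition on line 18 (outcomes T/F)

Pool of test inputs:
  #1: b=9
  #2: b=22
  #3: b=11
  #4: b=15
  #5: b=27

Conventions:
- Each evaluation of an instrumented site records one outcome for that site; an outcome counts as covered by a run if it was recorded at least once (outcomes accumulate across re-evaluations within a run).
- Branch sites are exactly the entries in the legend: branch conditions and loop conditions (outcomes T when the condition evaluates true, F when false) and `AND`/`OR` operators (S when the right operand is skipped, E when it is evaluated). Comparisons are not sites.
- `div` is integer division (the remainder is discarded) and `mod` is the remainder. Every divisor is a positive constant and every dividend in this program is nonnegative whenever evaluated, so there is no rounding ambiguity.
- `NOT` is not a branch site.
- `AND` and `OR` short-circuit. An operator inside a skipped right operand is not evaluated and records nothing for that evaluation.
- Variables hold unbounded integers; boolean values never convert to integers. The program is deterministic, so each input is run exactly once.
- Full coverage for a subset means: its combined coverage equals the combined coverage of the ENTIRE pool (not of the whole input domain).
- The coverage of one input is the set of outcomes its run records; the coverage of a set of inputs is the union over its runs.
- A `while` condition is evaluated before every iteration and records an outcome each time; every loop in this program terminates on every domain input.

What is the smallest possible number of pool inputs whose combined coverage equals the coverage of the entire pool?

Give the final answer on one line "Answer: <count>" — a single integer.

input #1, b=9: events B2->E, B1->T, B3->T, B4->T, B4->T, B4->T, B4->T, B4->T, B4->F, B5->T, B6->F; outcomes B1=T, B2=E, B3=T, B4=T, B4=F, B5=T, B6=F
input #2, b=22: events B2->S, B1->T, B3->F, B4->T, B4->T, B4->T, B4->T, B4->T, B4->T, B4->F, B5->T, B6->T; outcomes B1=T, B2=S, B3=F, B4=T, B4=F, B5=T, B6=T
input #3, b=11: events B2->S, B1->T, B3->F, B4->T, B4->T, B4->T, B4->T, B4->T, B4->T, B4->F, B5->F, B7->T; outcomes B1=T, B2=S, B3=F, B4=T, B4=F, B5=F, B7=T
input #4, b=15: events B2->S, B1->T, B3->F, B4->T, B4->T, B4->T, B4->T, B4->T, B4->T, B4->F, B5->F, B7->T; outcomes B1=T, B2=S, B3=F, B4=T, B4=F, B5=F, B7=T
input #5, b=27: events B2->S, B1->T, B3->F, B4->T, B4->T, B4->T, B4->T, B4->T, B4->T, B4->F, B5->F, B7->F; outcomes B1=T, B2=S, B3=F, B4=T, B4=F, B5=F, B7=F
the full pool covers 13 outcomes: B1=T, B2=S, B2=E, B3=T, B3=F, B4=T, B4=F, B5=T, B5=F, B6=T, B6=F, B7=T, B7=F
size 1 is not enough: best union over all size-1 subsets is 7/13
size 2 is not enough: best union over all size-2 subsets is 11/13
size 3 is not enough: best union over all size-3 subsets is 12/13
inputs {1, 2, 3, 5} (size 4) cover everything; no size-4 subset with a lexicographically smaller index list covers all 13

Answer: 4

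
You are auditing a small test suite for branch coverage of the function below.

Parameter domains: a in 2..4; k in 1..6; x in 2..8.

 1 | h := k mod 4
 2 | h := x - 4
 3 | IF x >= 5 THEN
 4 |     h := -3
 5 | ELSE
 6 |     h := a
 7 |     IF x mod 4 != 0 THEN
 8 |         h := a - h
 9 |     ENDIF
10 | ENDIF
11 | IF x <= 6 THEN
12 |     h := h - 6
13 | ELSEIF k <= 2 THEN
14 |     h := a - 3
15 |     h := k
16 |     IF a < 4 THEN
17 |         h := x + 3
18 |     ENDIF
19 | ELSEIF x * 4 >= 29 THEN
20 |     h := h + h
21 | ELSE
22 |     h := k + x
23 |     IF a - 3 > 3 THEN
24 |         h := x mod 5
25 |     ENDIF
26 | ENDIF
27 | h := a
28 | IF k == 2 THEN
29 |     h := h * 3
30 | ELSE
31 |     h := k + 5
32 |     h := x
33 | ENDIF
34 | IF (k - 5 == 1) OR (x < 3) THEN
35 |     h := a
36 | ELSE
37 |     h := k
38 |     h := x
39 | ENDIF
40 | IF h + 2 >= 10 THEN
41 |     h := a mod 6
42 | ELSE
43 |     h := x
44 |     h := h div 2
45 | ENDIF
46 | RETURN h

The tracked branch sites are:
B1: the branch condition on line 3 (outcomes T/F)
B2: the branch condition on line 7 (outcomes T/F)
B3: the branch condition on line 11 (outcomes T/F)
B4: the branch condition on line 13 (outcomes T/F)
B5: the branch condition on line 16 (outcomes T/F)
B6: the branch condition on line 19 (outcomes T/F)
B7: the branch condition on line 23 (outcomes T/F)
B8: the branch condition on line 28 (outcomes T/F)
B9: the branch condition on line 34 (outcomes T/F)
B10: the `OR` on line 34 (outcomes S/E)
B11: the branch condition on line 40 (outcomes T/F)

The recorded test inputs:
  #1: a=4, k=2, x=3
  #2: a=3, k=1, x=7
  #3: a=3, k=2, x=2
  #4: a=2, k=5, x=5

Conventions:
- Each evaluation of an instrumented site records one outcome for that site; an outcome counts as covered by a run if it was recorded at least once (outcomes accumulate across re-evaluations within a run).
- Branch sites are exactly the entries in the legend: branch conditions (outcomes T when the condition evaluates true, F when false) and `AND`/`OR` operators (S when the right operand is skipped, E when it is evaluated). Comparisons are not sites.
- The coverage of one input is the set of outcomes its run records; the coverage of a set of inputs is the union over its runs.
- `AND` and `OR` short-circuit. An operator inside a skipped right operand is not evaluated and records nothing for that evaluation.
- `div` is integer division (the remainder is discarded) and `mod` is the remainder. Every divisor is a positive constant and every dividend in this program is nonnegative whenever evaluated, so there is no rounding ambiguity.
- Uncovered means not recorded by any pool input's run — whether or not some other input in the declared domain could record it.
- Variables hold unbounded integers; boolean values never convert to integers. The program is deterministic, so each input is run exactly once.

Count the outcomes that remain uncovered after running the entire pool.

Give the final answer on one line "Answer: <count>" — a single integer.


input #1, a=4, k=2, x=3: events B1->F, B2->T, B3->T, B8->T, B10->E, B9->F, B11->F; outcomes B1=F, B2=T, B3=T, B8=T, B9=F, B10=E, B11=F
input #2, a=3, k=1, x=7: events B1->T, B3->F, B4->T, B5->T, B8->F, B10->E, B9->F, B11->F; outcomes B1=T, B3=F, B4=T, B5=T, B8=F, B9=F, B10=E, B11=F
input #3, a=3, k=2, x=2: events B1->F, B2->T, B3->T, B8->T, B10->E, B9->T, B11->F; outcomes B1=F, B2=T, B3=T, B8=T, B9=T, B10=E, B11=F
input #4, a=2, k=5, x=5: events B1->T, B3->T, B8->F, B10->E, B9->F, B11->F; outcomes B1=T, B3=T, B8=F, B9=F, B10=E, B11=F
union over the pool: B1=T, B1=F, B2=T, B3=T, B3=F, B4=T, B5=T, B8=T, B8=F, B9=T, B9=F, B10=E, B11=F
uncovered (9 of 22): B2=F, B4=F, B5=F, B6=T, B6=F, B7=T, B7=F, B10=S, B11=T
Answer: 9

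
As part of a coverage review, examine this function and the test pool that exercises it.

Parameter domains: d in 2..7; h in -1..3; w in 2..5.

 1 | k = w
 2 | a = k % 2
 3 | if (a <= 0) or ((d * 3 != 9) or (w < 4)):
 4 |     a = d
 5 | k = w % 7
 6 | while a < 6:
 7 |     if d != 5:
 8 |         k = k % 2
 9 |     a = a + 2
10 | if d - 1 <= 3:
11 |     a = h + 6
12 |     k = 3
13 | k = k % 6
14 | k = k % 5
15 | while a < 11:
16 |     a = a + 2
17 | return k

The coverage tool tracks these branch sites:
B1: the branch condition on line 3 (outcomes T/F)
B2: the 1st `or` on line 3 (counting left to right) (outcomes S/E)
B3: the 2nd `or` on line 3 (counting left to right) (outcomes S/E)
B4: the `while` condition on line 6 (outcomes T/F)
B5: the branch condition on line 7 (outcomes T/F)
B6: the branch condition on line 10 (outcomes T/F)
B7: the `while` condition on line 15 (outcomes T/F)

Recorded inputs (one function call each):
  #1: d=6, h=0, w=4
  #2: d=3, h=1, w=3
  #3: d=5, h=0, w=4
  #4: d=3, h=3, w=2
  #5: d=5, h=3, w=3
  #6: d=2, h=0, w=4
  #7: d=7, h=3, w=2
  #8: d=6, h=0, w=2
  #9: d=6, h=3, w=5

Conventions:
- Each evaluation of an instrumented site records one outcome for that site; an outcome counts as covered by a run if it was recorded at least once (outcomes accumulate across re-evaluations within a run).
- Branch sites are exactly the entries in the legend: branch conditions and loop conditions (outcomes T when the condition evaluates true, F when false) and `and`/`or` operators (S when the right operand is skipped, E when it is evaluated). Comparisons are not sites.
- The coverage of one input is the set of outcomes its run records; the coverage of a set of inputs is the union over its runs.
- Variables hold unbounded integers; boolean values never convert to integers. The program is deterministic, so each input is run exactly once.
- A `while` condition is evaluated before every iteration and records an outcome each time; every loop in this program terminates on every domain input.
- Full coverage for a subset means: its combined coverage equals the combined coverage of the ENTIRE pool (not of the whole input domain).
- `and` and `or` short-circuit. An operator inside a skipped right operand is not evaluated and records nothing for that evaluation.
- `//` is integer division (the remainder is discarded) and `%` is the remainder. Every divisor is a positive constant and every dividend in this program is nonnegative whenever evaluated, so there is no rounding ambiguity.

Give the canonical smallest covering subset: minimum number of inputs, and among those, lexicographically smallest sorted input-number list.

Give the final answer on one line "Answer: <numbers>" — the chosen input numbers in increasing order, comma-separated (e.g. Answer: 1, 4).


#1 (d=6, h=0, w=4) -> B2->S, B1->T, B4->F, B6->F, B7->T, B7->T, B7->T, B7->F; covered: B1=T, B2=S, B4=F, B6=F, B7=T, B7=F
#2 (d=3, h=1, w=3) -> B2->E, B3->E, B1->T, B4->T, B5->T, B4->T, B5->T, B4->F, B6->T, B7->T, B7->T, B7->F; covered: B1=T, B2=E, B3=E, B4=T, B4=F, B5=T, B6=T, B7=T, B7=F
#3 (d=5, h=0, w=4) -> B2->S, B1->T, B4->T, B5->F, B4->F, B6->F, B7->T, B7->T, B7->F; covered: B1=T, B2=S, B4=T, B4=F, B5=F, B6=F, B7=T, B7=F
#4 (d=3, h=3, w=2) -> B2->S, B1->T, B4->T, B5->T, B4->T, B5->T, B4->F, B6->T, B7->T, B7->F; covered: B1=T, B2=S, B4=T, B4=F, B5=T, B6=T, B7=T, B7=F
#5 (d=5, h=3, w=3) -> B2->E, B3->S, B1->T, B4->T, B5->F, B4->F, B6->F, B7->T, B7->T, B7->F; covered: B1=T, B2=E, B3=S, B4=T, B4=F, B5=F, B6=F, B7=T, B7=F
#6 (d=2, h=0, w=4) -> B2->S, B1->T, B4->T, B5->T, B4->T, B5->T, B4->F, B6->T, B7->T, B7->T, B7->T, B7->F; covered: B1=T, B2=S, B4=T, B4=F, B5=T, B6=T, B7=T, B7=F
#7 (d=7, h=3, w=2) -> B2->S, B1->T, B4->F, B6->F, B7->T, B7->T, B7->F; covered: B1=T, B2=S, B4=F, B6=F, B7=T, B7=F
#8 (d=6, h=0, w=2) -> B2->S, B1->T, B4->F, B6->F, B7->T, B7->T, B7->T, B7->F; covered: B1=T, B2=S, B4=F, B6=F, B7=T, B7=F
#9 (d=6, h=3, w=5) -> B2->E, B3->S, B1->T, B4->F, B6->F, B7->T, B7->T, B7->T, B7->F; covered: B1=T, B2=E, B3=S, B4=F, B6=F, B7=T, B7=F
together the pool reaches 13 outcomes: B1=T, B2=S, B2=E, B3=S, B3=E, B4=T, B4=F, B5=T, B5=F, B6=T, B6=F, B7=T, B7=F
every size-1 subset falls short of the 13 outcomes (best: 9/13)
every size-2 subset falls short of the 13 outcomes (best: 12/13)
inputs {1, 2, 5} (size 3) cover everything; no size-3 subset with a lexicographically smaller index list covers all 13
Answer: 1, 2, 5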